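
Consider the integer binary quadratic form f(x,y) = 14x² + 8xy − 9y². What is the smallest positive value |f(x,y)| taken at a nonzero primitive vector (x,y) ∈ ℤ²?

river: ρ → (-9,10,13)
river: ρ → (13,16,-6)
river: ρ → (-6,20,7)
river: ρ → (7,22,-3)
river: ρ → (-3,20,14)
river: ρ → (14,8,-9)
closes: descent 0, river 6
min |a| on river = 3

3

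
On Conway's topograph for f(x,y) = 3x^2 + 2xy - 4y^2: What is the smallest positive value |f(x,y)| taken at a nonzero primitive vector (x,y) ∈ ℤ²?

river: ρ → (-4,6,1)
river: ρ → (1,6,-4)
river: ρ → (-4,2,3)
river: ρ → (3,4,-3)
river: ρ → (-3,2,4)
river: ρ → (4,6,-1)
river: ρ → (-1,6,4)
river: ρ → (4,2,-3)
river: ρ → (-3,4,3)
river: ρ → (3,2,-4)
closes: descent 0, river 10
min |a| on river = 1

1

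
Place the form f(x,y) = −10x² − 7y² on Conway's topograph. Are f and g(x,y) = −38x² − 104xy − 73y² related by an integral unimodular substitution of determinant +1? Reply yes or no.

D₁ = -280, D₂ = -280
f is negative-definite; reduce −f:
−f: flip: (10,0,7)→(7,0,10)
−f: reduced (well bottom): (7,0,10) with a≤c, −a<b≤a
flip sign back: reduced form of f is (-7,0,-10)
g is negative-definite; reduce −g:
−g: translate: b→28 (≡104 mod 76), so (38,104,73)→(38,28,7)
−g: flip: (38,28,7)→(7,-28,38)
−g: translate: b→0 (≡-28 mod 14), so (7,-28,38)→(7,0,10)
−g: reduced (well bottom): (7,0,10) with a≤c, −a<b≤a
flip sign back: reduced form of g is (-7,0,-10)
reduced forms (-7, 0, -10) vs (-7, 0, -10) ⇒ equivalent

yes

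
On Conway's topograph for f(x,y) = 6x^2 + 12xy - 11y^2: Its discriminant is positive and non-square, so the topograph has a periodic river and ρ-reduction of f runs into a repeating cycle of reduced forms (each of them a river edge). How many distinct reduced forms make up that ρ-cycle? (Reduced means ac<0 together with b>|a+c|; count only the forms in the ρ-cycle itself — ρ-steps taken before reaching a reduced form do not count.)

D = 408, ⌊√D⌋ = 20
river: ρ → (-11,10,7)
river: ρ → (7,18,-3)
river: ρ → (-3,18,7)
river: ρ → (7,10,-11)
river: ρ → (-11,12,6)
river: ρ → (6,12,-11)
ρ-cycle length = 6 (tail of 0 descent steps not counted)

6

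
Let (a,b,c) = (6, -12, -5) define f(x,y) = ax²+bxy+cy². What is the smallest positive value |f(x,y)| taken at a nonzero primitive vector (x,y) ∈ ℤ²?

descent: ρ → (-5,12,6)  [lands on river]
river: ρ → (6,12,-5)
river: ρ → (-5,8,10)
river: ρ → (10,12,-3)
river: ρ → (-3,12,10)
river: ρ → (10,8,-5)
closes: descent 1, river 6
min |a| on river = 3

3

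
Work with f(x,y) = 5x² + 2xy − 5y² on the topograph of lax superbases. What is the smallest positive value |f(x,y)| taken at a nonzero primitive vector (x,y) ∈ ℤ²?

river: ρ → (-5,8,2)
river: ρ → (2,8,-5)
river: ρ → (-5,2,5)
river: ρ → (5,8,-2)
river: ρ → (-2,8,5)
river: ρ → (5,2,-5)
closes: descent 0, river 6
min |a| on river = 2

2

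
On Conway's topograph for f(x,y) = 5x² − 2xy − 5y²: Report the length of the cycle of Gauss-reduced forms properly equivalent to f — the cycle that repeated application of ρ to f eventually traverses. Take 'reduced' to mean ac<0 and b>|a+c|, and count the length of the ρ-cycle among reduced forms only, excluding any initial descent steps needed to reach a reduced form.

D = 104, ⌊√D⌋ = 10
descent: ρ → (-5,2,5)  [lands on river]
river: ρ → (5,8,-2)
river: ρ → (-2,8,5)
river: ρ → (5,2,-5)
river: ρ → (-5,8,2)
river: ρ → (2,8,-5)
ρ-cycle length = 6 (tail of 1 descent step not counted)

6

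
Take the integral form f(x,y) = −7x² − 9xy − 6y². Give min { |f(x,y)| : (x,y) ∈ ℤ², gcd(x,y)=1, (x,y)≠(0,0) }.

translate: b→-5 (≡9 mod 14), so (7,9,6)→(7,-5,4)
flip: (7,-5,4)→(4,5,7)
translate: b→-3 (≡5 mod 8), so (4,5,7)→(4,-3,6)
reduced (well bottom): (4,-3,6) with a≤c, −a<b≤a
well minimum |f| = |-4| = 4 (negative-definite)

4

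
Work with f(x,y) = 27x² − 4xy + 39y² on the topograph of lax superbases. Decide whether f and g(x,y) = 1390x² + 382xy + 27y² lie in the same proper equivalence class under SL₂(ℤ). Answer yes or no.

D₁ = -4196, D₂ = -4196
f: reduced (well bottom): (27,-4,39) with a≤c, −a<b≤a
g: flip: (1390,382,27)→(27,-382,1390)
g: translate: b→-4 (≡-382 mod 54), so (27,-382,1390)→(27,-4,39)
g: reduced (well bottom): (27,-4,39) with a≤c, −a<b≤a
reduced forms (27, -4, 39) vs (27, -4, 39) ⇒ equivalent

yes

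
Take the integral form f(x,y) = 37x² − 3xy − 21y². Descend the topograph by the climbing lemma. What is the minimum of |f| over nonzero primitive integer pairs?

descent: ρ → (-21,45,13)  [lands on river]
river: ρ → (13,33,-39)
river: ρ → (-39,45,7)
river: ρ → (7,53,-11)
river: ρ → (-11,35,43)
river: ρ → (43,51,-3)
river: ρ → (-3,51,43)
river: ρ → (43,35,-11)
river: ρ → (-11,53,7)
river: ρ → (7,45,-39)
river: ρ → (-39,33,13)
river: ρ → (13,45,-21)
river: ρ → (-21,39,19)
river: ρ → (19,37,-23)
river: ρ → (-23,55,1)
river: ρ → (1,55,-23)
river: ρ → (-23,37,19)
river: ρ → (19,39,-21)
closes: descent 1, river 18
min |a| on river = 1

1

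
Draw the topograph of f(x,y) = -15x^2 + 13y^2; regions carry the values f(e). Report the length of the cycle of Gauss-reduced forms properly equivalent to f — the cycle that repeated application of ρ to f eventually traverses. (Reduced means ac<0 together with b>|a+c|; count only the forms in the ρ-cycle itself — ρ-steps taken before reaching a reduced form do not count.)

D = 780, ⌊√D⌋ = 27
descent: ρ → (13,26,-2)  [lands on river]
river: ρ → (-2,26,13)
ρ-cycle length = 2 (tail of 1 descent step not counted)

2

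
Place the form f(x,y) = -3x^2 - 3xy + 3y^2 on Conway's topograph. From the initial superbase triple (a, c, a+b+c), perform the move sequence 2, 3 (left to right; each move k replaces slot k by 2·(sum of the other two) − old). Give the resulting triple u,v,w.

start (-3,3,-3) = (f(1,0),f(0,1),f(1,1))
replace slot 2: 2·((-3)+(-3)) − 3 = -15 → (-3,-15,-3)
replace slot 3: 2·((-3)+(-15)) − (-3) = -33 → (-3,-15,-33)

-3,-15,-33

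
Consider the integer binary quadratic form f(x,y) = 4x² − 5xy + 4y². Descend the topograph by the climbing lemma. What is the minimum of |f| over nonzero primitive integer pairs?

translate: b→3 (≡-5 mod 8), so (4,-5,4)→(4,3,3)
flip: (4,3,3)→(3,-3,4)
translate: b→3 (≡-3 mod 6), so (3,-3,4)→(3,3,4)
reduced (well bottom): (3,3,4) with a≤c, −a<b≤a
well minimum = a = 3

3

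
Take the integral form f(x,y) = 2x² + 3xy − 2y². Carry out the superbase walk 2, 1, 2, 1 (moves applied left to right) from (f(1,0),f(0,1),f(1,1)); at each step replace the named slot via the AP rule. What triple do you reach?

start (2,-2,3) = (f(1,0),f(0,1),f(1,1))
replace slot 2: 2·(2+3) − (-2) = 12 → (2,12,3)
replace slot 1: 2·(12+3) − 2 = 28 → (28,12,3)
replace slot 2: 2·(28+3) − 12 = 50 → (28,50,3)
replace slot 1: 2·(50+3) − 28 = 78 → (78,50,3)

78,50,3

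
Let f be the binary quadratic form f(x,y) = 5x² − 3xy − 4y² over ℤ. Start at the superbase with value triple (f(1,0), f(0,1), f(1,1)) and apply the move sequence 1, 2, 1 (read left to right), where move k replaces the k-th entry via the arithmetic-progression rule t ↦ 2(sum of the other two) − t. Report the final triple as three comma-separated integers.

start (5,-4,-2) = (f(1,0),f(0,1),f(1,1))
replace slot 1: 2·((-4)+(-2)) − 5 = -17 → (-17,-4,-2)
replace slot 2: 2·((-17)+(-2)) − (-4) = -34 → (-17,-34,-2)
replace slot 1: 2·((-34)+(-2)) − (-17) = -55 → (-55,-34,-2)

-55,-34,-2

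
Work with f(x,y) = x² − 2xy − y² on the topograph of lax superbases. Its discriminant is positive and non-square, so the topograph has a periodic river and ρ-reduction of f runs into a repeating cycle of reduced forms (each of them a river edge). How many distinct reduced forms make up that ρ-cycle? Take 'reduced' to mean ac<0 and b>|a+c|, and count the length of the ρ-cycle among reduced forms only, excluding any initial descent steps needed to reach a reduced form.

D = 8, ⌊√D⌋ = 2
descent: ρ → (-1,2,1)  [lands on river]
river: ρ → (1,2,-1)
ρ-cycle length = 2 (tail of 1 descent step not counted)

2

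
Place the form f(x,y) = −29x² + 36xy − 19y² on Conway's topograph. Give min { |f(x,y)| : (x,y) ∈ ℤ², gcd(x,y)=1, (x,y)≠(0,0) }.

translate: b→22 (≡-36 mod 58), so (29,-36,19)→(29,22,12)
flip: (29,22,12)→(12,-22,29)
translate: b→2 (≡-22 mod 24), so (12,-22,29)→(12,2,19)
reduced (well bottom): (12,2,19) with a≤c, −a<b≤a
well minimum |f| = |-12| = 12 (negative-definite)

12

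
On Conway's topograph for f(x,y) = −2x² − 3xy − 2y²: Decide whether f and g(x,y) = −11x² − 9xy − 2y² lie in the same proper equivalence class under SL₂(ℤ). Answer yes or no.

D₁ = -7, D₂ = -7
f is negative-definite; reduce −f:
−f: translate: b→-1 (≡3 mod 4), so (2,3,2)→(2,-1,1)
−f: flip: (2,-1,1)→(1,1,2)
−f: reduced (well bottom): (1,1,2) with a≤c, −a<b≤a
flip sign back: reduced form of f is (-1,-1,-2)
g is negative-definite; reduce −g:
−g: flip: (11,9,2)→(2,-9,11)
−g: translate: b→-1 (≡-9 mod 4), so (2,-9,11)→(2,-1,1)
−g: flip: (2,-1,1)→(1,1,2)
−g: reduced (well bottom): (1,1,2) with a≤c, −a<b≤a
flip sign back: reduced form of g is (-1,-1,-2)
reduced forms (-1, -1, -2) vs (-1, -1, -2) ⇒ equivalent

yes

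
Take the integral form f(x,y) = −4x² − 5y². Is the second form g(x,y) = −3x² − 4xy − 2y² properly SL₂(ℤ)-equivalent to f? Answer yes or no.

D₁ = -80, D₂ = -8
discriminants differ ⇒ not SL₂(ℤ)-equivalent

no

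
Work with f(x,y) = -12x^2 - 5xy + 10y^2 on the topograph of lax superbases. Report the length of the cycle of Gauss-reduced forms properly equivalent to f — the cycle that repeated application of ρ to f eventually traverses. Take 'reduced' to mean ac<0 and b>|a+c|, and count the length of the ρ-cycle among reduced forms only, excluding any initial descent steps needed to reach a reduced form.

D = 505, ⌊√D⌋ = 22
descent: ρ → (10,5,-12)  [lands on river]
river: ρ → (-12,19,3)
river: ρ → (3,17,-18)
river: ρ → (-18,19,2)
river: ρ → (2,21,-8)
river: ρ → (-8,11,12)
river: ρ → (12,13,-7)
river: ρ → (-7,15,10)
ρ-cycle length = 8 (tail of 1 descent step not counted)

8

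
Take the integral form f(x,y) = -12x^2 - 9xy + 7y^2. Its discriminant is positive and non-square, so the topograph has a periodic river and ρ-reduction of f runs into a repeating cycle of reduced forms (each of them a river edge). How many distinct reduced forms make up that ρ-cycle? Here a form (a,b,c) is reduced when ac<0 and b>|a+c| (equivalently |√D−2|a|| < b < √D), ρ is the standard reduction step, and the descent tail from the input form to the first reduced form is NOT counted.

D = 417, ⌊√D⌋ = 20
descent: ρ → (7,9,-12)  [lands on river]
river: ρ → (-12,15,4)
river: ρ → (4,17,-8)
river: ρ → (-8,15,6)
river: ρ → (6,9,-14)
river: ρ → (-14,19,1)
river: ρ → (1,19,-14)
river: ρ → (-14,9,6)
river: ρ → (6,15,-8)
river: ρ → (-8,17,4)
river: ρ → (4,15,-12)
river: ρ → (-12,9,7)
river: ρ → (7,19,-2)
river: ρ → (-2,17,16)
river: ρ → (16,15,-3)
river: ρ → (-3,15,16)
river: ρ → (16,17,-2)
river: ρ → (-2,19,7)
ρ-cycle length = 18 (tail of 1 descent step not counted)

18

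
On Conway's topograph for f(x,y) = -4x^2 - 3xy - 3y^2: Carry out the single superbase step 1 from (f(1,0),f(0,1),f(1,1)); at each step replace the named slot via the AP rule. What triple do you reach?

start (-4,-3,-10) = (f(1,0),f(0,1),f(1,1))
replace slot 1: 2·((-3)+(-10)) − (-4) = -22 → (-22,-3,-10)

-22,-3,-10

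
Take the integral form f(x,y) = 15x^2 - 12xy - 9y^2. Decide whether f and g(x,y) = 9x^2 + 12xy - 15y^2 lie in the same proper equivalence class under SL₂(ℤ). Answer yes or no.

D₁ = 684, D₂ = 684
river cycle of f (length 6): (-9, 12, 15), (15, 18, -6), (-6, 18, 15), (15, 12, -9), (-9, 24, 3), (3, 24, -9)
river cycle of g (length 6): (-15, 18, 6), (6, 18, -15), (-15, 12, 9), (9, 24, -3), (-3, 24, 9), (9, 12, -15)
cycles differ ⇒ inequivalent

no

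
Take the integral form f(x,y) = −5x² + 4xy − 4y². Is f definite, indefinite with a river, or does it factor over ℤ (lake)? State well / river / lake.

D = b²−4ac = 4² − 4·(-5)·(-4) = -64
D < 0 ⇒ definite ⇒ every region one sign ⇒ single well

well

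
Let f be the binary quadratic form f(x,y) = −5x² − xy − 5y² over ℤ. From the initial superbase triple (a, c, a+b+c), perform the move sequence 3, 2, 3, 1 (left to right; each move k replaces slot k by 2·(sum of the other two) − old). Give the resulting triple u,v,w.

start (-5,-5,-11) = (f(1,0),f(0,1),f(1,1))
replace slot 3: 2·((-5)+(-5)) − (-11) = -9 → (-5,-5,-9)
replace slot 2: 2·((-5)+(-9)) − (-5) = -23 → (-5,-23,-9)
replace slot 3: 2·((-5)+(-23)) − (-9) = -47 → (-5,-23,-47)
replace slot 1: 2·((-23)+(-47)) − (-5) = -135 → (-135,-23,-47)

-135,-23,-47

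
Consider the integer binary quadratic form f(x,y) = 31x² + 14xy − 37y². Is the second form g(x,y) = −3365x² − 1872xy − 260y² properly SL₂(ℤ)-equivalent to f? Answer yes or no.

D₁ = 4784, D₂ = 4784
river cycle of f (length 6): (-37, 60, 8), (8, 68, -5), (-5, 62, 47), (47, 32, -20), (-20, 48, 31), (31, 14, -37)
river cycle of g (length 6): (-37, 60, 8), (8, 68, -5), (-5, 62, 47), (47, 32, -20), (-20, 48, 31), (31, 14, -37)
cycles coincide ⇒ equivalent

yes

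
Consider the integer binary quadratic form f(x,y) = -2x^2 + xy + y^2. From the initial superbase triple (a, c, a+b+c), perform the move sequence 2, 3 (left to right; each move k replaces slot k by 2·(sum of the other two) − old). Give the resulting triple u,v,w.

start (-2,1,0) = (f(1,0),f(0,1),f(1,1))
replace slot 2: 2·((-2)+0) − 1 = -5 → (-2,-5,0)
replace slot 3: 2·((-2)+(-5)) − 0 = -14 → (-2,-5,-14)

-2,-5,-14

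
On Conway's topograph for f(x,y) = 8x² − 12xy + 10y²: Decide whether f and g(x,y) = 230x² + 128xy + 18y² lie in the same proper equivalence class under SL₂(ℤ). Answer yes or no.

D₁ = -176, D₂ = -176
f: translate: b→4 (≡-12 mod 16), so (8,-12,10)→(8,4,6)
f: flip: (8,4,6)→(6,-4,8)
f: reduced (well bottom): (6,-4,8) with a≤c, −a<b≤a
g: flip: (230,128,18)→(18,-128,230)
g: translate: b→16 (≡-128 mod 36), so (18,-128,230)→(18,16,6)
g: flip: (18,16,6)→(6,-16,18)
g: translate: b→-4 (≡-16 mod 12), so (6,-16,18)→(6,-4,8)
g: reduced (well bottom): (6,-4,8) with a≤c, −a<b≤a
reduced forms (6, -4, 8) vs (6, -4, 8) ⇒ equivalent

yes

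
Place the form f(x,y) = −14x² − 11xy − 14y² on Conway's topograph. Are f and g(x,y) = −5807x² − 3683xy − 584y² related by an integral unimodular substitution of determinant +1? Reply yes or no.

D₁ = -663, D₂ = -663
f is negative-definite; reduce −f:
−f: reduced (well bottom): (14,11,14) with a≤c, −a<b≤a
flip sign back: reduced form of f is (-14,-11,-14)
g is negative-definite; reduce −g:
−g: flip: (5807,3683,584)→(584,-3683,5807)
−g: translate: b→-179 (≡-3683 mod 1168), so (584,-3683,5807)→(584,-179,14)
−g: flip: (584,-179,14)→(14,179,584)
−g: translate: b→11 (≡179 mod 28), so (14,179,584)→(14,11,14)
−g: reduced (well bottom): (14,11,14) with a≤c, −a<b≤a
flip sign back: reduced form of g is (-14,-11,-14)
reduced forms (-14, -11, -14) vs (-14, -11, -14) ⇒ equivalent

yes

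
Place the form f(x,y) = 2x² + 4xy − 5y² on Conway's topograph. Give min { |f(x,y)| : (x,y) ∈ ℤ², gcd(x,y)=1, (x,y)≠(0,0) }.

river: ρ → (-5,6,1)
river: ρ → (1,6,-5)
river: ρ → (-5,4,2)
river: ρ → (2,4,-5)
closes: descent 0, river 4
min |a| on river = 1

1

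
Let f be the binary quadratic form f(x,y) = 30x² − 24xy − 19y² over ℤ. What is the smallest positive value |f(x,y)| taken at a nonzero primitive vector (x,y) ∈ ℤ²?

descent: ρ → (-19,24,30)  [lands on river]
river: ρ → (30,36,-13)
river: ρ → (-13,42,21)
river: ρ → (21,42,-13)
river: ρ → (-13,36,30)
river: ρ → (30,24,-19)
river: ρ → (-19,52,2)
river: ρ → (2,52,-19)
closes: descent 1, river 8
min |a| on river = 2

2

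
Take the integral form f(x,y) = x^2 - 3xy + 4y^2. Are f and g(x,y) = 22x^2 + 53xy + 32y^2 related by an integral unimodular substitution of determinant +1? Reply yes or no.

D₁ = -7, D₂ = -7
f: translate: b→1 (≡-3 mod 2), so (1,-3,4)→(1,1,2)
f: reduced (well bottom): (1,1,2) with a≤c, −a<b≤a
g: translate: b→9 (≡53 mod 44), so (22,53,32)→(22,9,1)
g: flip: (22,9,1)→(1,-9,22)
g: translate: b→1 (≡-9 mod 2), so (1,-9,22)→(1,1,2)
g: reduced (well bottom): (1,1,2) with a≤c, −a<b≤a
reduced forms (1, 1, 2) vs (1, 1, 2) ⇒ equivalent

yes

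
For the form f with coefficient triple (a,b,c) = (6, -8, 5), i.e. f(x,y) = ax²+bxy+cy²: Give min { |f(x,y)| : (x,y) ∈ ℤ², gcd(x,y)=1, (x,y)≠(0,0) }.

translate: b→4 (≡-8 mod 12), so (6,-8,5)→(6,4,3)
flip: (6,4,3)→(3,-4,6)
translate: b→2 (≡-4 mod 6), so (3,-4,6)→(3,2,5)
reduced (well bottom): (3,2,5) with a≤c, −a<b≤a
well minimum = a = 3

3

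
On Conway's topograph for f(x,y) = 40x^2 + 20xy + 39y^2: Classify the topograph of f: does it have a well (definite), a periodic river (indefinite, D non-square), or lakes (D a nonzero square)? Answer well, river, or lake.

D = b²−4ac = 20² − 4·40·39 = -5840
D < 0 ⇒ definite ⇒ every region one sign ⇒ single well

well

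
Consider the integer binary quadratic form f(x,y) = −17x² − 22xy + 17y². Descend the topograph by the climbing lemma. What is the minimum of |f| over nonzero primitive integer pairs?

descent: ρ → (17,22,-17)  [lands on river]
river: ρ → (-17,12,22)
river: ρ → (22,32,-7)
river: ρ → (-7,38,7)
river: ρ → (7,32,-22)
river: ρ → (-22,12,17)
closes: descent 1, river 6
min |a| on river = 7

7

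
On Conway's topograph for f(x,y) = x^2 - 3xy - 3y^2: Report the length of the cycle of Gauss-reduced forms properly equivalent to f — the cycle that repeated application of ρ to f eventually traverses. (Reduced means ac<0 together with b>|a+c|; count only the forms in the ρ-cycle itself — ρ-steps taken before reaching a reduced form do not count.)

D = 21, ⌊√D⌋ = 4
descent: ρ → (-3,3,1)  [lands on river]
river: ρ → (1,3,-3)
ρ-cycle length = 2 (tail of 1 descent step not counted)

2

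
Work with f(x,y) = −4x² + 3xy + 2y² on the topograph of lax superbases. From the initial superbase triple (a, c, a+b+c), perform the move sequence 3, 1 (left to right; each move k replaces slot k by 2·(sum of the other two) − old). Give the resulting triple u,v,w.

start (-4,2,1) = (f(1,0),f(0,1),f(1,1))
replace slot 3: 2·((-4)+2) − 1 = -5 → (-4,2,-5)
replace slot 1: 2·(2+(-5)) − (-4) = -2 → (-2,2,-5)

-2,2,-5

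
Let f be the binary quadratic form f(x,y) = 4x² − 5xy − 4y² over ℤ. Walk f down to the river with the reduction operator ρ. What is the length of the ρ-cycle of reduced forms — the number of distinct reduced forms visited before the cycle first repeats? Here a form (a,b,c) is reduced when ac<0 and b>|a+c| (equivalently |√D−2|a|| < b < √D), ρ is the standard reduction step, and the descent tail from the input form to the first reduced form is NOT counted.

D = 89, ⌊√D⌋ = 9
descent: ρ → (-4,5,4)  [lands on river]
river: ρ → (4,3,-5)
river: ρ → (-5,7,2)
river: ρ → (2,9,-1)
river: ρ → (-1,9,2)
river: ρ → (2,7,-5)
river: ρ → (-5,3,4)
river: ρ → (4,5,-4)
river: ρ → (-4,3,5)
river: ρ → (5,7,-2)
river: ρ → (-2,9,1)
river: ρ → (1,9,-2)
river: ρ → (-2,7,5)
river: ρ → (5,3,-4)
ρ-cycle length = 14 (tail of 1 descent step not counted)

14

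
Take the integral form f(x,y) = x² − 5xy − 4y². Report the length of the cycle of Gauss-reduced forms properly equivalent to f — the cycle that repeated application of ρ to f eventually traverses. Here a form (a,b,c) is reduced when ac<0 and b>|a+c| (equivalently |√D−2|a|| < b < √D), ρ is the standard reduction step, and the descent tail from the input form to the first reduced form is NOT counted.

D = 41, ⌊√D⌋ = 6
descent: ρ → (-4,5,1)  [lands on river]
river: ρ → (1,5,-4)
river: ρ → (-4,3,2)
river: ρ → (2,5,-2)
river: ρ → (-2,3,4)
river: ρ → (4,5,-1)
river: ρ → (-1,5,4)
river: ρ → (4,3,-2)
river: ρ → (-2,5,2)
river: ρ → (2,3,-4)
ρ-cycle length = 10 (tail of 1 descent step not counted)

10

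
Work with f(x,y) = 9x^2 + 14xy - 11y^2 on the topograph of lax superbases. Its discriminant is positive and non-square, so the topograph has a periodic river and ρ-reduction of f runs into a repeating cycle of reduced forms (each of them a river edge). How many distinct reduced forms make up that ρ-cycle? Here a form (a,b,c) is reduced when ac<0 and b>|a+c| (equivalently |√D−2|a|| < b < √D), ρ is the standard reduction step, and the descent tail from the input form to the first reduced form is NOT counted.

D = 592, ⌊√D⌋ = 24
river: ρ → (-11,8,12)
river: ρ → (12,16,-7)
river: ρ → (-7,12,16)
river: ρ → (16,20,-3)
river: ρ → (-3,22,9)
river: ρ → (9,14,-11)
ρ-cycle length = 6 (tail of 0 descent steps not counted)

6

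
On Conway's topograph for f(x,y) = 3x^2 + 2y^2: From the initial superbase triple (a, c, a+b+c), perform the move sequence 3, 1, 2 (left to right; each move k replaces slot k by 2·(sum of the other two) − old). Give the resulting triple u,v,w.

start (3,2,5) = (f(1,0),f(0,1),f(1,1))
replace slot 3: 2·(3+2) − 5 = 5 → (3,2,5)
replace slot 1: 2·(2+5) − 3 = 11 → (11,2,5)
replace slot 2: 2·(11+5) − 2 = 30 → (11,30,5)

11,30,5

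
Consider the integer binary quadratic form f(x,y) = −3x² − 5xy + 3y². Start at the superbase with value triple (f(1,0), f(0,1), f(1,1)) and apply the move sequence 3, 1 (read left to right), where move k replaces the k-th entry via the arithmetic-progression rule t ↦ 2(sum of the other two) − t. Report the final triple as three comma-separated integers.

start (-3,3,-5) = (f(1,0),f(0,1),f(1,1))
replace slot 3: 2·((-3)+3) − (-5) = 5 → (-3,3,5)
replace slot 1: 2·(3+5) − (-3) = 19 → (19,3,5)

19,3,5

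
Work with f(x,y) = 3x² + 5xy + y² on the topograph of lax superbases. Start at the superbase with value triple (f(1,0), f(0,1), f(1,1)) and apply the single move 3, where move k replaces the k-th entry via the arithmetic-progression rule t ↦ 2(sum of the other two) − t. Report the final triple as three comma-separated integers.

start (3,1,9) = (f(1,0),f(0,1),f(1,1))
replace slot 3: 2·(3+1) − 9 = -1 → (3,1,-1)

3,1,-1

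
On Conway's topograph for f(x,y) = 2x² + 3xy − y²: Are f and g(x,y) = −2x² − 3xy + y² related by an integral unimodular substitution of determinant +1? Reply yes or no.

D₁ = 17, D₂ = 17
river cycle of f (length 6): (-1, 3, 2), (2, 1, -2), (-2, 3, 1), (1, 3, -2), (-2, 1, 2), (2, 3, -1)
river cycle of g (length 6): (1, 3, -2), (-2, 1, 2), (2, 3, -1), (-1, 3, 2), (2, 1, -2), (-2, 3, 1)
cycles coincide ⇒ equivalent

yes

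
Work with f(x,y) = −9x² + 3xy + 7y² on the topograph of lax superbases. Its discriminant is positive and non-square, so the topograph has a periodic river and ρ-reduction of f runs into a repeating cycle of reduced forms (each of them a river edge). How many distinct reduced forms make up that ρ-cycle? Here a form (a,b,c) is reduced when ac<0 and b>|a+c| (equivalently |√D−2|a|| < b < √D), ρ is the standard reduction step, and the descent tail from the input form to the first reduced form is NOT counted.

D = 261, ⌊√D⌋ = 16
river: ρ → (7,11,-5)
river: ρ → (-5,9,9)
river: ρ → (9,9,-5)
river: ρ → (-5,11,7)
river: ρ → (7,3,-9)
river: ρ → (-9,15,1)
river: ρ → (1,15,-9)
river: ρ → (-9,3,7)
ρ-cycle length = 8 (tail of 0 descent steps not counted)

8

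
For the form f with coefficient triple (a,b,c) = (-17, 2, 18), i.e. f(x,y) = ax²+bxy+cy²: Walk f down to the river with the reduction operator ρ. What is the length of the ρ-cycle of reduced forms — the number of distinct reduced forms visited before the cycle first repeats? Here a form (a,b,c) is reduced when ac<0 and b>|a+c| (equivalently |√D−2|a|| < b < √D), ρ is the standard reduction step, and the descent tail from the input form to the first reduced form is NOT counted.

D = 1228, ⌊√D⌋ = 35
river: ρ → (18,34,-1)
river: ρ → (-1,34,18)
river: ρ → (18,2,-17)
river: ρ → (-17,32,3)
river: ρ → (3,34,-6)
river: ρ → (-6,26,23)
river: ρ → (23,20,-9)
river: ρ → (-9,34,2)
river: ρ → (2,34,-9)
river: ρ → (-9,20,23)
river: ρ → (23,26,-6)
river: ρ → (-6,34,3)
river: ρ → (3,32,-17)
river: ρ → (-17,2,18)
ρ-cycle length = 14 (tail of 0 descent steps not counted)

14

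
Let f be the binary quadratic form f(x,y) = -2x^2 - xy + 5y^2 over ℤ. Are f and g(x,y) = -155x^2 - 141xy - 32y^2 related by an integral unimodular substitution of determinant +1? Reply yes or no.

D₁ = 41, D₂ = 41
river cycle of f (length 10): (-2, 3, 4), (4, 5, -1), (-1, 5, 4), (4, 3, -2), (-2, 5, 2), (2, 3, -4), (-4, 5, 1), (1, 5, -4), (-4, 3, 2), (2, 5, -2)
river cycle of g (length 10): (-1, 5, 4), (4, 3, -2), (-2, 5, 2), (2, 3, -4), (-4, 5, 1), (1, 5, -4), (-4, 3, 2), (2, 5, -2), (-2, 3, 4), (4, 5, -1)
cycles coincide ⇒ equivalent

yes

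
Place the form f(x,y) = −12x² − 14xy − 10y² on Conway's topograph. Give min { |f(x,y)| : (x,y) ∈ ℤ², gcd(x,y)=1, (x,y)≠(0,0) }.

translate: b→-10 (≡14 mod 24), so (12,14,10)→(12,-10,8)
flip: (12,-10,8)→(8,10,12)
translate: b→-6 (≡10 mod 16), so (8,10,12)→(8,-6,10)
reduced (well bottom): (8,-6,10) with a≤c, −a<b≤a
well minimum |f| = |-8| = 8 (negative-definite)

8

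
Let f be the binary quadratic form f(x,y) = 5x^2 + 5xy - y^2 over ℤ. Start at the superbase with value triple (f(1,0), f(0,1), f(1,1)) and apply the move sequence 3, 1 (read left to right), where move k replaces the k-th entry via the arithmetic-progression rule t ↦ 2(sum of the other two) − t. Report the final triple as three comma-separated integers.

start (5,-1,9) = (f(1,0),f(0,1),f(1,1))
replace slot 3: 2·(5+(-1)) − 9 = -1 → (5,-1,-1)
replace slot 1: 2·((-1)+(-1)) − 5 = -9 → (-9,-1,-1)

-9,-1,-1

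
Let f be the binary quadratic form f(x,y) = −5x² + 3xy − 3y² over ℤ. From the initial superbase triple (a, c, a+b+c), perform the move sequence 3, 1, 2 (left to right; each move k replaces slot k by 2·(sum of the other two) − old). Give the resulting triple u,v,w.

start (-5,-3,-5) = (f(1,0),f(0,1),f(1,1))
replace slot 3: 2·((-5)+(-3)) − (-5) = -11 → (-5,-3,-11)
replace slot 1: 2·((-3)+(-11)) − (-5) = -23 → (-23,-3,-11)
replace slot 2: 2·((-23)+(-11)) − (-3) = -65 → (-23,-65,-11)

-23,-65,-11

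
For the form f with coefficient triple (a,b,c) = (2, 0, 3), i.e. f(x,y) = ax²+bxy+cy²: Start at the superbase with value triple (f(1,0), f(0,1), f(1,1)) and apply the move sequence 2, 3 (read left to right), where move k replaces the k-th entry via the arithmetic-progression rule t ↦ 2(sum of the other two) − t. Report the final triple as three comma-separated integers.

start (2,3,5) = (f(1,0),f(0,1),f(1,1))
replace slot 2: 2·(2+5) − 3 = 11 → (2,11,5)
replace slot 3: 2·(2+11) − 5 = 21 → (2,11,21)

2,11,21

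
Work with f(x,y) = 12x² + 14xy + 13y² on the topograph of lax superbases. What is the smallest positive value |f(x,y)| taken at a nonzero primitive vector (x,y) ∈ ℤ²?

translate: b→-10 (≡14 mod 24), so (12,14,13)→(12,-10,11)
flip: (12,-10,11)→(11,10,12)
reduced (well bottom): (11,10,12) with a≤c, −a<b≤a
well minimum = a = 11

11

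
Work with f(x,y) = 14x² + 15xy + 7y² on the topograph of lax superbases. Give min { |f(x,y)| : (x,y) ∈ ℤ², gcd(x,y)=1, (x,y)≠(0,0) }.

translate: b→-13 (≡15 mod 28), so (14,15,7)→(14,-13,6)
flip: (14,-13,6)→(6,13,14)
translate: b→1 (≡13 mod 12), so (6,13,14)→(6,1,7)
reduced (well bottom): (6,1,7) with a≤c, −a<b≤a
well minimum = a = 6

6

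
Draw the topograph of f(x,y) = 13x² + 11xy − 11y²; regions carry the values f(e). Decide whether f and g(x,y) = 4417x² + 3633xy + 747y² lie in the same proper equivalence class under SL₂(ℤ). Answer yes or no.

D₁ = 693, D₂ = 693
river cycle of f (length 6): (-11, 11, 13), (13, 15, -9), (-9, 21, 7), (7, 21, -9), (-9, 15, 13), (13, 11, -11)
river cycle of g (length 6): (13, 15, -9), (-9, 21, 7), (7, 21, -9), (-9, 15, 13), (13, 11, -11), (-11, 11, 13)
cycles coincide ⇒ equivalent

yes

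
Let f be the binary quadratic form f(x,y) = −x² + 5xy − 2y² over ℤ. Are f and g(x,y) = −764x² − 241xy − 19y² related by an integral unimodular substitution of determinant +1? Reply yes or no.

D₁ = 17, D₂ = 17
river cycle of f (length 6): (-2, 3, 1), (1, 3, -2), (-2, 1, 2), (2, 3, -1), (-1, 3, 2), (2, 1, -2)
river cycle of g (length 6): (-2, 3, 1), (1, 3, -2), (-2, 1, 2), (2, 3, -1), (-1, 3, 2), (2, 1, -2)
cycles coincide ⇒ equivalent

yes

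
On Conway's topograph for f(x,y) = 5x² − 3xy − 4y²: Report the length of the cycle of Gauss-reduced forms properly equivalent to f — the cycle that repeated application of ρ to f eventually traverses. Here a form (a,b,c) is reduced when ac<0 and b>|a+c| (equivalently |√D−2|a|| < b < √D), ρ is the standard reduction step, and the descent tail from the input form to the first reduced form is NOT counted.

D = 89, ⌊√D⌋ = 9
descent: ρ → (-4,3,5)  [lands on river]
river: ρ → (5,7,-2)
river: ρ → (-2,9,1)
river: ρ → (1,9,-2)
river: ρ → (-2,7,5)
river: ρ → (5,3,-4)
river: ρ → (-4,5,4)
river: ρ → (4,3,-5)
river: ρ → (-5,7,2)
river: ρ → (2,9,-1)
river: ρ → (-1,9,2)
river: ρ → (2,7,-5)
river: ρ → (-5,3,4)
river: ρ → (4,5,-4)
ρ-cycle length = 14 (tail of 1 descent step not counted)

14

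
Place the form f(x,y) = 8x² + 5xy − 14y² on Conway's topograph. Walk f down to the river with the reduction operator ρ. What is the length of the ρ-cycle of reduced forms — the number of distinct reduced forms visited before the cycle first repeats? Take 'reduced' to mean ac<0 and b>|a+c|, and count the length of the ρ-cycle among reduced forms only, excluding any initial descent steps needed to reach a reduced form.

D = 473, ⌊√D⌋ = 21
descent: ρ → (-14,-5,8)
descent: ρ → (8,21,-1)  [lands on river]
river: ρ → (-1,21,8)
river: ρ → (8,11,-11)
river: ρ → (-11,11,8)
ρ-cycle length = 4 (tail of 2 descent steps not counted)

4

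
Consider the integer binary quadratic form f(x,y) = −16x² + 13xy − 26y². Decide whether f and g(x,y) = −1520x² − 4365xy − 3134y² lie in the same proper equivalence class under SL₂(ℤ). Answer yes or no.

D₁ = -1495, D₂ = -1495
f is negative-definite; reduce −f:
−f: reduced (well bottom): (16,-13,26) with a≤c, −a<b≤a
flip sign back: reduced form of f is (-16,13,-26)
g is negative-definite; reduce −g:
−g: translate: b→1325 (≡4365 mod 3040), so (1520,4365,3134)→(1520,1325,289)
−g: flip: (1520,1325,289)→(289,-1325,1520)
−g: translate: b→-169 (≡-1325 mod 578), so (289,-1325,1520)→(289,-169,26)
−g: flip: (289,-169,26)→(26,169,289)
−g: translate: b→13 (≡169 mod 52), so (26,169,289)→(26,13,16)
−g: flip: (26,13,16)→(16,-13,26)
−g: reduced (well bottom): (16,-13,26) with a≤c, −a<b≤a
flip sign back: reduced form of g is (-16,13,-26)
reduced forms (-16, 13, -26) vs (-16, 13, -26) ⇒ equivalent

yes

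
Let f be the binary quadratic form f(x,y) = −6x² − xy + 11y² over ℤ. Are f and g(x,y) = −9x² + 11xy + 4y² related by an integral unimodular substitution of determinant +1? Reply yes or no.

D₁ = 265, D₂ = 265
river cycle of f (length 22): (-6, 11, 6), (6, 13, -4), (-4, 11, 9), (9, 7, -6), (-6, 5, 10), (10, 15, -1), (-1, 15, 10), (10, 5, -6), (-6, 7, 9), (9, 11, -4), … (12 more)
river cycle of g (length 22): (4, 13, -6), (-6, 11, 6), (6, 13, -4), (-4, 11, 9), (9, 7, -6), (-6, 5, 10), (10, 15, -1), (-1, 15, 10), (10, 5, -6), (-6, 7, 9), … (12 more)
cycles coincide ⇒ equivalent

yes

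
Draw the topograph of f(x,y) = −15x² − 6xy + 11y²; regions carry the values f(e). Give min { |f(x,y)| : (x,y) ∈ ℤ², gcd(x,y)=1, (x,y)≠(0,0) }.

descent: ρ → (11,6,-15)  [lands on river]
river: ρ → (-15,24,2)
river: ρ → (2,24,-15)
river: ρ → (-15,6,11)
river: ρ → (11,16,-10)
river: ρ → (-10,24,3)
river: ρ → (3,24,-10)
river: ρ → (-10,16,11)
closes: descent 1, river 8
min |a| on river = 2

2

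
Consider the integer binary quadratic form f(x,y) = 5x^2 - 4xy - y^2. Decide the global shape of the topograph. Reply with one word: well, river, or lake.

D = b²−4ac = (-4)² − 4·5·(-1) = 36
D = 6² is a perfect square ⇒ form factors over ℤ ⇒ lakes

lake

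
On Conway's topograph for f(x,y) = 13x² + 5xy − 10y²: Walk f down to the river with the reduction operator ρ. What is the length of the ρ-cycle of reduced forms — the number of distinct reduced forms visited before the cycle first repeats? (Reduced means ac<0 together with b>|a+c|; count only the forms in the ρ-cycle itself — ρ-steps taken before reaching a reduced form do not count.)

D = 545, ⌊√D⌋ = 23
river: ρ → (-10,15,8)
river: ρ → (8,17,-8)
river: ρ → (-8,15,10)
river: ρ → (10,5,-13)
river: ρ → (-13,21,2)
river: ρ → (2,23,-2)
river: ρ → (-2,21,13)
river: ρ → (13,5,-10)
ρ-cycle length = 8 (tail of 0 descent steps not counted)

8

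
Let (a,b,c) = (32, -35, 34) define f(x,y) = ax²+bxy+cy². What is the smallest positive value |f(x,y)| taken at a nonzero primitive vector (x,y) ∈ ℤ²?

translate: b→29 (≡-35 mod 64), so (32,-35,34)→(32,29,31)
flip: (32,29,31)→(31,-29,32)
reduced (well bottom): (31,-29,32) with a≤c, −a<b≤a
well minimum = a = 31

31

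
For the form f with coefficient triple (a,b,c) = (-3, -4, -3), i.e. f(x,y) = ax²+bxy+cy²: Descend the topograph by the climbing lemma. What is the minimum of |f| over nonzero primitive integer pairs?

translate: b→-2 (≡4 mod 6), so (3,4,3)→(3,-2,2)
flip: (3,-2,2)→(2,2,3)
reduced (well bottom): (2,2,3) with a≤c, −a<b≤a
well minimum |f| = |-2| = 2 (negative-definite)

2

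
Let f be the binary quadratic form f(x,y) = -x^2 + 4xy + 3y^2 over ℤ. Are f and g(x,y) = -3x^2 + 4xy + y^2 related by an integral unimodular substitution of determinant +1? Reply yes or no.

D₁ = 28, D₂ = 28
river cycle of f (length 4): (3, 2, -2), (-2, 2, 3), (3, 4, -1), (-1, 4, 3)
river cycle of g (length 4): (1, 4, -3), (-3, 2, 2), (2, 2, -3), (-3, 4, 1)
cycles differ ⇒ inequivalent

no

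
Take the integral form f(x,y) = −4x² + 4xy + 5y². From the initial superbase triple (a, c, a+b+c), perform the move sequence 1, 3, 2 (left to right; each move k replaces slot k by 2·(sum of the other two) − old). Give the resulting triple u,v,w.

start (-4,5,5) = (f(1,0),f(0,1),f(1,1))
replace slot 1: 2·(5+5) − (-4) = 24 → (24,5,5)
replace slot 3: 2·(24+5) − 5 = 53 → (24,5,53)
replace slot 2: 2·(24+53) − 5 = 149 → (24,149,53)

24,149,53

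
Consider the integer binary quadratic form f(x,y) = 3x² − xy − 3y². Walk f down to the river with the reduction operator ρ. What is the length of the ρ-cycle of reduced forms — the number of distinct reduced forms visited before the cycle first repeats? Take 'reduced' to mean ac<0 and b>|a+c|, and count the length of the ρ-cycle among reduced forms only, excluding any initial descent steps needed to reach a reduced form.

D = 37, ⌊√D⌋ = 6
descent: ρ → (-3,1,3)  [lands on river]
river: ρ → (3,5,-1)
river: ρ → (-1,5,3)
river: ρ → (3,1,-3)
river: ρ → (-3,5,1)
river: ρ → (1,5,-3)
ρ-cycle length = 6 (tail of 1 descent step not counted)

6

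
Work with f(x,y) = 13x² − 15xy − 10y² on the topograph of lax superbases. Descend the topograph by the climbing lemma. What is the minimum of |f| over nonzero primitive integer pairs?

descent: ρ → (-10,15,13)  [lands on river]
river: ρ → (13,11,-12)
river: ρ → (-12,13,12)
river: ρ → (12,11,-13)
river: ρ → (-13,15,10)
river: ρ → (10,25,-3)
river: ρ → (-3,23,18)
river: ρ → (18,13,-8)
river: ρ → (-8,19,12)
river: ρ → (12,5,-15)
river: ρ → (-15,25,2)
river: ρ → (2,27,-2)
river: ρ → (-2,25,15)
river: ρ → (15,5,-12)
river: ρ → (-12,19,8)
river: ρ → (8,13,-18)
river: ρ → (-18,23,3)
river: ρ → (3,25,-10)
closes: descent 1, river 18
min |a| on river = 2

2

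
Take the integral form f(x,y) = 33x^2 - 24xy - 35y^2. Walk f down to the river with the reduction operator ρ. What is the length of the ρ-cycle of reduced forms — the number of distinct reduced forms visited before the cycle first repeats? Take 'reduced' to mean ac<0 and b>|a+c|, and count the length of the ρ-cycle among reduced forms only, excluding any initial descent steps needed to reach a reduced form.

D = 5196, ⌊√D⌋ = 72
descent: ρ → (-35,24,33)  [lands on river]
river: ρ → (33,42,-26)
river: ρ → (-26,62,13)
river: ρ → (13,68,-11)
river: ρ → (-11,64,25)
river: ρ → (25,36,-39)
river: ρ → (-39,42,22)
river: ρ → (22,46,-35)
ρ-cycle length = 8 (tail of 1 descent step not counted)

8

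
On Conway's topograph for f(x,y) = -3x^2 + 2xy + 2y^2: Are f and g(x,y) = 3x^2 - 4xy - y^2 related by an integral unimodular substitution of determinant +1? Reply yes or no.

D₁ = 28, D₂ = 28
river cycle of f (length 4): (2, 2, -3), (-3, 4, 1), (1, 4, -3), (-3, 2, 2)
river cycle of g (length 4): (-1, 4, 3), (3, 2, -2), (-2, 2, 3), (3, 4, -1)
cycles differ ⇒ inequivalent

no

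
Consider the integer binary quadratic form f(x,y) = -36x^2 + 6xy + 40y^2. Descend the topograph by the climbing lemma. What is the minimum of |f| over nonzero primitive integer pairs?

river: ρ → (40,74,-2)
river: ρ → (-2,74,40)
river: ρ → (40,6,-36)
river: ρ → (-36,66,10)
river: ρ → (10,74,-8)
river: ρ → (-8,70,28)
river: ρ → (28,42,-36)
river: ρ → (-36,30,34)
river: ρ → (34,38,-32)
river: ρ → (-32,26,40)
river: ρ → (40,54,-18)
river: ρ → (-18,54,40)
river: ρ → (40,26,-32)
river: ρ → (-32,38,34)
river: ρ → (34,30,-36)
river: ρ → (-36,42,28)
river: ρ → (28,70,-8)
river: ρ → (-8,74,10)
river: ρ → (10,66,-36)
river: ρ → (-36,6,40)
closes: descent 0, river 20
min |a| on river = 2

2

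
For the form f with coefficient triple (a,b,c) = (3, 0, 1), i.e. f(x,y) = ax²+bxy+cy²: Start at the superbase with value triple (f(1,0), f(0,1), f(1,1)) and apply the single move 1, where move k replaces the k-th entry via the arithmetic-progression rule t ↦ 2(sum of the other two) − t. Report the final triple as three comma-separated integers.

start (3,1,4) = (f(1,0),f(0,1),f(1,1))
replace slot 1: 2·(1+4) − 3 = 7 → (7,1,4)

7,1,4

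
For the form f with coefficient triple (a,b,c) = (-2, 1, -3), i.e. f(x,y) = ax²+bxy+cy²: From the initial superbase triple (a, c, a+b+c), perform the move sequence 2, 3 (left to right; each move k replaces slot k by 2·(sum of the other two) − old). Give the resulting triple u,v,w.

start (-2,-3,-4) = (f(1,0),f(0,1),f(1,1))
replace slot 2: 2·((-2)+(-4)) − (-3) = -9 → (-2,-9,-4)
replace slot 3: 2·((-2)+(-9)) − (-4) = -18 → (-2,-9,-18)

-2,-9,-18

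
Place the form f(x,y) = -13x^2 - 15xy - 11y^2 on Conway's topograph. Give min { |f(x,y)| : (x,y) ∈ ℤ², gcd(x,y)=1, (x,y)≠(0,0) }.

translate: b→-11 (≡15 mod 26), so (13,15,11)→(13,-11,9)
flip: (13,-11,9)→(9,11,13)
translate: b→-7 (≡11 mod 18), so (9,11,13)→(9,-7,11)
reduced (well bottom): (9,-7,11) with a≤c, −a<b≤a
well minimum |f| = |-9| = 9 (negative-definite)

9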